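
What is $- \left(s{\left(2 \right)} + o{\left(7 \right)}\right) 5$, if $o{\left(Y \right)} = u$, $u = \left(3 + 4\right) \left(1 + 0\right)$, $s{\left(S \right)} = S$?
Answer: $-45$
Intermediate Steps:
$u = 7$ ($u = 7 \cdot 1 = 7$)
$o{\left(Y \right)} = 7$
$- \left(s{\left(2 \right)} + o{\left(7 \right)}\right) 5 = - \left(2 + 7\right) 5 = - 9 \cdot 5 = \left(-1\right) 45 = -45$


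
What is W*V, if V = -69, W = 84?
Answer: -5796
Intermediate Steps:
W*V = 84*(-69) = -5796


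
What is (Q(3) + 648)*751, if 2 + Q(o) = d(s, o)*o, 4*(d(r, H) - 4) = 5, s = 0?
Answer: 1987897/4 ≈ 4.9697e+5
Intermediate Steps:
d(r, H) = 21/4 (d(r, H) = 4 + (¼)*5 = 4 + 5/4 = 21/4)
Q(o) = -2 + 21*o/4
(Q(3) + 648)*751 = ((-2 + (21/4)*3) + 648)*751 = ((-2 + 63/4) + 648)*751 = (55/4 + 648)*751 = (2647/4)*751 = 1987897/4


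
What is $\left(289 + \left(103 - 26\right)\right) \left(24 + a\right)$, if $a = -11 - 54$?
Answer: $-15006$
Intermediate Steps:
$a = -65$ ($a = -11 - 54 = -65$)
$\left(289 + \left(103 - 26\right)\right) \left(24 + a\right) = \left(289 + \left(103 - 26\right)\right) \left(24 - 65\right) = \left(289 + 77\right) \left(-41\right) = 366 \left(-41\right) = -15006$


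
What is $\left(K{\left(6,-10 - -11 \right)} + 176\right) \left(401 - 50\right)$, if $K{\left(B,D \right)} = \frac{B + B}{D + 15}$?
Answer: $\frac{248157}{4} \approx 62039.0$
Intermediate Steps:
$K{\left(B,D \right)} = \frac{2 B}{15 + D}$
$\left(K{\left(6,-10 - -11 \right)} + 176\right) \left(401 - 50\right) = \left(2 \cdot 6 \frac{1}{15 - -1} + 176\right) \left(401 - 50\right) = \left(2 \cdot 6 \frac{1}{15 + \left(-10 + 11\right)} + 176\right) 351 = \left(2 \cdot 6 \frac{1}{15 + 1} + 176\right) 351 = \left(2 \cdot 6 \cdot \frac{1}{16} + 176\right) 351 = \left(\frac{3}{4} + 176\right) 351 = \frac{707}{4} \cdot 351 = \frac{248157}{4}$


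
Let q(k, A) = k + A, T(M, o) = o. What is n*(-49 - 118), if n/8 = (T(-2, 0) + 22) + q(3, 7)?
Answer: -42752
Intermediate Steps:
q(k, A) = A + k
n = 256 (n = 8*((0 + 22) + (7 + 3)) = 8*(22 + 10) = 8*32 = 256)
n*(-49 - 118) = 256*(-49 - 118) = 256*(-167) = -42752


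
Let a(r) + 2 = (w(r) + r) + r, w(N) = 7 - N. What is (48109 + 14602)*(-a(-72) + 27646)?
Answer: 1737909943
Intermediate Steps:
a(r) = 5 + r (a(r) = -2 + (((7 - r) + r) + r) = -2 + (7 + r) = 5 + r)
(48109 + 14602)*(-a(-72) + 27646) = (48109 + 14602)*(-(5 - 72) + 27646) = 62711*(-1*(-67) + 27646) = 62711*(67 + 27646) = 62711*27713 = 1737909943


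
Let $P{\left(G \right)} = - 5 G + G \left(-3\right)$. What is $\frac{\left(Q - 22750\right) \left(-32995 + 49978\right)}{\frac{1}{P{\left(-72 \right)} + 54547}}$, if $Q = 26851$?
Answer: $3839167180809$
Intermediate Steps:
$P{\left(G \right)} = - 8 G$ ($P{\left(G \right)} = - 5 G - 3 G = - 8 G$)
$\frac{\left(Q - 22750\right) \left(-32995 + 49978\right)}{\frac{1}{P{\left(-72 \right)} + 54547}} = \frac{\left(26851 - 22750\right) \left(-32995 + 49978\right)}{\frac{1}{\left(-8\right) \left(-72\right) + 54547}} = \frac{4101 \cdot 16983}{\frac{1}{576 + 54547}} = \frac{69647283}{\frac{1}{55123}} = 69647283 \frac{1}{\frac{1}{55123}} = 69647283 \cdot 55123 = 3839167180809$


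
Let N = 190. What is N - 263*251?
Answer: -65823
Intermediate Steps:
N - 263*251 = 190 - 263*251 = 190 - 66013 = -65823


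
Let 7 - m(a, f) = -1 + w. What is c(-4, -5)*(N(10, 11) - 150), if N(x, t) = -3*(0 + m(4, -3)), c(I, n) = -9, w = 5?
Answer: 1431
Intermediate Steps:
m(a, f) = 3 (m(a, f) = 7 - (-1 + 5) = 7 - 1*4 = 7 - 4 = 3)
N(x, t) = -9 (N(x, t) = -3*(0 + 3) = -3*3 = -9)
c(-4, -5)*(N(10, 11) - 150) = -9*(-9 - 150) = -9*(-159) = 1431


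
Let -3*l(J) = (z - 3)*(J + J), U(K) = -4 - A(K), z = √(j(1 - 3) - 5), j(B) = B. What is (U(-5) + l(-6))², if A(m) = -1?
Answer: 113 - 120*I*√7 ≈ 113.0 - 317.49*I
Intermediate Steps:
z = I*√7 (z = √((1 - 3) - 5) = √(-2 - 5) = √(-7) = I*√7 ≈ 2.6458*I)
U(K) = -3 (U(K) = -4 - 1*(-1) = -4 + 1 = -3)
l(J) = -2*J*(-3 + I*√7)/3 (l(J) = -(I*√7 - 3)*(J + J)/3 = -(-3 + I*√7)*2*J/3 = -2*J*(-3 + I*√7)/3)
(U(-5) + l(-6))² = (-3 + (⅔)*(-6)*(3 - I*√7))² = (-3 + (-12 + 4*I*√7))² = (-15 + 4*I*√7)²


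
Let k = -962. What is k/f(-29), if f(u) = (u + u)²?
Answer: -481/1682 ≈ -0.28597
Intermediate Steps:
f(u) = 4*u² (f(u) = (2*u)² = 4*u²)
k/f(-29) = -962/(4*(-29)²) = -962/(4*841) = -962/3364 = -962*1/3364 = -481/1682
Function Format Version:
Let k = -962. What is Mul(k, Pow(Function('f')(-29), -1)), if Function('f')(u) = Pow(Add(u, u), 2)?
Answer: Rational(-481, 1682) ≈ -0.28597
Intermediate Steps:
Function('f')(u) = Mul(4, Pow(u, 2)) (Function('f')(u) = Pow(Mul(2, u), 2) = Mul(4, Pow(u, 2)))
Mul(k, Pow(Function('f')(-29), -1)) = Mul(-962, Pow(Mul(4, Pow(-29, 2)), -1)) = Mul(-962, Pow(Mul(4, 841), -1)) = Mul(-962, Pow(3364, -1)) = Mul(-962, Rational(1, 3364)) = Rational(-481, 1682)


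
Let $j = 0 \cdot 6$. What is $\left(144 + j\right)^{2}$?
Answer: $20736$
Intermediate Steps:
$j = 0$
$\left(144 + j\right)^{2} = \left(144 + 0\right)^{2} = 144^{2} = 20736$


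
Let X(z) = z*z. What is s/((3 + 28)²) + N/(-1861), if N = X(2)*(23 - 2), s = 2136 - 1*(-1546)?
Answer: 6771478/1788421 ≈ 3.7863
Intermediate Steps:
s = 3682 (s = 2136 + 1546 = 3682)
X(z) = z²
N = 84 (N = 2²*(23 - 2) = 4*21 = 84)
s/((3 + 28)²) + N/(-1861) = 3682/((3 + 28)²) + 84/(-1861) = 3682/(31²) + 84*(-1/1861) = 3682/961 - 84/1861 = 6771478/1788421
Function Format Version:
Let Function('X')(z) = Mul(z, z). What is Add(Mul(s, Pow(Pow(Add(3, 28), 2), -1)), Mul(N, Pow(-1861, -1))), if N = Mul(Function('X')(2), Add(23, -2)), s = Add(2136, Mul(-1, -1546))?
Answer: Rational(6771478, 1788421) ≈ 3.7863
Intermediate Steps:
s = 3682 (s = Add(2136, 1546) = 3682)
Function('X')(z) = Pow(z, 2)
N = 84 (N = Mul(Pow(2, 2), Add(23, -2)) = Mul(4, 21) = 84)
Add(Mul(s, Pow(Pow(Add(3, 28), 2), -1)), Mul(N, Pow(-1861, -1))) = Add(Mul(3682, Pow(Pow(Add(3, 28), 2), -1)), Mul(84, Pow(-1861, -1))) = Add(Mul(3682, Pow(Pow(31, 2), -1)), Mul(84, Rational(-1, 1861))) = Add(Mul(3682, Pow(961, -1)), Rational(-84, 1861)) = Add(Mul(3682, Rational(1, 961)), Rational(-84, 1861)) = Add(Rational(3682, 961), Rational(-84, 1861)) = Rational(6771478, 1788421)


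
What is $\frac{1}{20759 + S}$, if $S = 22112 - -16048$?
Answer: $\frac{1}{58919} \approx 1.6972 \cdot 10^{-5}$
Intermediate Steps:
$S = 38160$ ($S = 22112 + 16048 = 38160$)
$\frac{1}{20759 + S} = \frac{1}{20759 + 38160} = \frac{1}{58919}$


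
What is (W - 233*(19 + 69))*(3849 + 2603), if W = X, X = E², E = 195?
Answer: 113045492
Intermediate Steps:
X = 38025 (X = 195² = 38025)
W = 38025
(W - 233*(19 + 69))*(3849 + 2603) = (38025 - 233*(19 + 69))*(3849 + 2603) = (38025 - 233*88)*6452 = (38025 - 20504)*6452 = 17521*6452 = 113045492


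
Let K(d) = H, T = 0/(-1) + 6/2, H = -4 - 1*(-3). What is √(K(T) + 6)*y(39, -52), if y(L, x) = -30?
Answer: -30*√5 ≈ -67.082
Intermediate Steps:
H = -1 (H = -4 + 3 = -1)
T = 3 (T = 0*(-1) + 6*(½) = 0 + 3 = 3)
K(d) = -1
√(K(T) + 6)*y(39, -52) = √(-1 + 6)*(-30) = √5*(-30) = -30*√5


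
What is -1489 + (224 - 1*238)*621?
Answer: -10183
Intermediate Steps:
-1489 + (224 - 1*238)*621 = -1489 + (224 - 238)*621 = -1489 - 14*621 = -1489 - 8694 = -10183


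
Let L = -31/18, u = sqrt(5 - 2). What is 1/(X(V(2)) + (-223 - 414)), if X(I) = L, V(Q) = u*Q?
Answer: -18/11497 ≈ -0.0015656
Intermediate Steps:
u = sqrt(3) ≈ 1.7320
V(Q) = Q*sqrt(3) (V(Q) = sqrt(3)*Q = Q*sqrt(3))
L = -31/18 (L = -31*1/18 = -31/18 ≈ -1.7222)
X(I) = -31/18
1/(X(V(2)) + (-223 - 414)) = 1/(-31/18 + (-223 - 414)) = 1/(-31/18 - 637) = 1/(-11497/18) = -18/11497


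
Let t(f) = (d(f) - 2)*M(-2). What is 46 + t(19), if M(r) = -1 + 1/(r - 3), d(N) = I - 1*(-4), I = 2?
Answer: 206/5 ≈ 41.200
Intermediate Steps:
d(N) = 6 (d(N) = 2 - 1*(-4) = 2 + 4 = 6)
M(r) = -1 + 1/(-3 + r)
t(f) = -24/5 (t(f) = (6 - 2)*((4 - 1*(-2))/(-3 - 2)) = 4*((4 + 2)/(-5)) = 4*(-1/5*6) = 4*(-6/5) = -24/5)
46 + t(19) = 46 - 24/5 = 206/5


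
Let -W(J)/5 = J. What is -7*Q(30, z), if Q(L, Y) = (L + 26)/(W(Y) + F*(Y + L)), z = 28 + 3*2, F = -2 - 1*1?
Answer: 196/181 ≈ 1.0829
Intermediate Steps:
F = -3 (F = -2 - 1 = -3)
W(J) = -5*J
z = 34 (z = 28 + 6 = 34)
Q(L, Y) = (26 + L)/(-8*Y - 3*L) (Q(L, Y) = (L + 26)/(-5*Y - 3*(Y + L)) = (26 + L)/(-5*Y - 3*(L + Y)) = (26 + L)/(-5*Y + (-3*L - 3*Y)) = (26 + L)/(-8*Y - 3*L))
-7*Q(30, z) = -7*(-26 - 1*30)/(3*30 + 8*34) = -7*(-26 - 30)/(90 + 272) = -7*(-56)/362 = -7*(-28/181) = 196/181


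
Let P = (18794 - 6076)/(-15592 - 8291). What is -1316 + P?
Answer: -31442746/23883 ≈ -1316.5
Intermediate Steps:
P = -12718/23883 (P = 12718/(-23883) = 12718*(-1/23883) = -12718/23883 ≈ -0.53251)
-1316 + P = -1316 - 12718/23883 = -31442746/23883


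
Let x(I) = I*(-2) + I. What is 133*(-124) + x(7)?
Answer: -16499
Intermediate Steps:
x(I) = -I (x(I) = -2*I + I = -I)
133*(-124) + x(7) = 133*(-124) - 1*7 = -16492 - 7 = -16499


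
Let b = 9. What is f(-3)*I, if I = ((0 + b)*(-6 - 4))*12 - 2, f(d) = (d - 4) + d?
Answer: 10820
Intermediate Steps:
f(d) = -4 + 2*d (f(d) = (-4 + d) + d = -4 + 2*d)
I = -1082 (I = ((0 + 9)*(-6 - 4))*12 - 2 = (9*(-10))*12 - 2 = -90*12 - 2 = -1080 - 2 = -1082)
f(-3)*I = (-4 + 2*(-3))*(-1082) = (-4 - 6)*(-1082) = -10*(-1082) = 10820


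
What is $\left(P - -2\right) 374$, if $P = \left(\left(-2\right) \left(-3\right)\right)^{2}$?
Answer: $14212$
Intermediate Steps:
$P = 36$ ($P = 6^{2} = 36$)
$\left(P - -2\right) 374 = \left(36 - -2\right) 374 = \left(36 + 2\right) 374 = 38 \cdot 374 = 14212$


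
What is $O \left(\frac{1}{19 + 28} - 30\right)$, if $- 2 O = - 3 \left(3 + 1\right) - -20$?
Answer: $\frac{5636}{47} \approx 119.91$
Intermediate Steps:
$O = -4$ ($O = - \frac{- 3 \left(3 + 1\right) - -20}{2} = - \frac{\left(-3\right) 4 + 20}{2} = - \frac{-12 + 20}{2} = \left(- \frac{1}{2}\right) 8 = -4$)
$O \left(\frac{1}{19 + 28} - 30\right) = - 4 \left(\frac{1}{19 + 28} - 30\right) = - 4 \left(\frac{1}{47} - 30\right) = \left(-4\right) \left(- \frac{1409}{47}\right) = \frac{5636}{47}$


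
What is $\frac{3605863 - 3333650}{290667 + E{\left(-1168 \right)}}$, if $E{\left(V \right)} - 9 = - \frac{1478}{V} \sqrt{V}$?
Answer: $\frac{23104729508496}{24671821343113} - \frac{402330814 i \sqrt{73}}{24671821343113} \approx 0.93648 - 0.00013933 i$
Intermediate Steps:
$E{\left(V \right)} = 9 - \frac{1478}{\sqrt{V}}$ ($E{\left(V \right)} = 9 + - \frac{1478}{V} \sqrt{V} = 9 - \frac{1478}{\sqrt{V}}$)
$\frac{3605863 - 3333650}{290667 + E{\left(-1168 \right)}} = \frac{3605863 - 3333650}{290667 + \left(9 - \frac{1478}{4 i \sqrt{73}}\right)} = \frac{272213}{290667 + \left(9 - 1478 \left(- \frac{i \sqrt{73}}{292}\right)\right)} = \frac{272213}{290667 + \left(9 + \frac{739 i \sqrt{73}}{146}\right)} = \frac{272213}{290676 + \frac{739 i \sqrt{73}}{146}}$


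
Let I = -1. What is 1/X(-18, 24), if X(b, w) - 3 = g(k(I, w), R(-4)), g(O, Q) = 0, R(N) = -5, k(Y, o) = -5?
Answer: ⅓ ≈ 0.33333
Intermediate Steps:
X(b, w) = 3 (X(b, w) = 3 + 0 = 3)
1/X(-18, 24) = 1/3 = ⅓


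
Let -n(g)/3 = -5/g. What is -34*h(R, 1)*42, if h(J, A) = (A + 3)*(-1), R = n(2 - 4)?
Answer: 5712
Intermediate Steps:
n(g) = 15/g (n(g) = -(-15)/g = 15/g)
R = -15/2 (R = 15/(2 - 4) = 15/(-2) = 15*(-1/2) = -15/2 ≈ -7.5000)
h(J, A) = -3 - A (h(J, A) = (3 + A)*(-1) = -3 - A)
-34*h(R, 1)*42 = -34*(-3 - 1*1)*42 = -34*(-3 - 1)*42 = -34*(-4)*42 = 136*42 = 5712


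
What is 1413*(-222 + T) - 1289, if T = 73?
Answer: -211826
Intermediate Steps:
1413*(-222 + T) - 1289 = 1413*(-222 + 73) - 1289 = 1413*(-149) - 1289 = -210537 - 1289 = -211826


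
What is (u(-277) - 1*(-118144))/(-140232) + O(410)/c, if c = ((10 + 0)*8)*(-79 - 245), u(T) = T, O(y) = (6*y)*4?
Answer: -1539929/1262088 ≈ -1.2201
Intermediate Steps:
O(y) = 24*y
c = -25920 (c = (10*8)*(-324) = 80*(-324) = -25920)
(u(-277) - 1*(-118144))/(-140232) + O(410)/c = (-277 - 1*(-118144))/(-140232) + (24*410)/(-25920) = (-277 + 118144)*(-1/140232) + 9840*(-1/25920) = 117867*(-1/140232) - 41/108 = -39289/46744 - 41/108 = -1539929/1262088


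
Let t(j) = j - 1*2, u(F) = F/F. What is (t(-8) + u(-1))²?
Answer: 81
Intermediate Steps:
u(F) = 1
t(j) = -2 + j (t(j) = j - 2 = -2 + j)
(t(-8) + u(-1))² = ((-2 - 8) + 1)² = (-10 + 1)² = (-9)² = 81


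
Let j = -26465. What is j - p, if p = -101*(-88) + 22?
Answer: -35375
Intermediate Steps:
p = 8910 (p = 8888 + 22 = 8910)
j - p = -26465 - 1*8910 = -26465 - 8910 = -35375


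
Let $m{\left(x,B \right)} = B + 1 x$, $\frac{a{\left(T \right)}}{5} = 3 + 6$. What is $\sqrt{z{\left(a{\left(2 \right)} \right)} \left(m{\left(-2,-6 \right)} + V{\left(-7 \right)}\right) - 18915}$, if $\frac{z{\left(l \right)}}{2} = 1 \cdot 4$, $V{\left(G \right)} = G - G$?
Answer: $i \sqrt{18979} \approx 137.76 i$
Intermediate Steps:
$a{\left(T \right)} = 45$ ($a{\left(T \right)} = 5 \left(3 + 6\right) = 5 \cdot 9 = 45$)
$m{\left(x,B \right)} = B + x$
$V{\left(G \right)} = 0$
$z{\left(l \right)} = 8$ ($z{\left(l \right)} = 2 \cdot 1 \cdot 4 = 2 \cdot 4 = 8$)
$\sqrt{z{\left(a{\left(2 \right)} \right)} \left(m{\left(-2,-6 \right)} + V{\left(-7 \right)}\right) - 18915} = \sqrt{8 \left(\left(-6 - 2\right) + 0\right) - 18915} = \sqrt{8 \left(-8 + 0\right) - 18915} = \sqrt{8 \left(-8\right) - 18915} = \sqrt{-64 - 18915} = \sqrt{-18979} = i \sqrt{18979}$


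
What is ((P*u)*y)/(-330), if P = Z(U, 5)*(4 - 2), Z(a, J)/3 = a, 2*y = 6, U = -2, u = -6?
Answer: -36/55 ≈ -0.65455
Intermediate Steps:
y = 3 (y = (½)*6 = 3)
Z(a, J) = 3*a
P = -12 (P = (3*(-2))*(4 - 2) = -6*2 = -12)
((P*u)*y)/(-330) = (-12*(-6)*3)/(-330) = (72*3)*(-1/330) = 216*(-1/330) = -36/55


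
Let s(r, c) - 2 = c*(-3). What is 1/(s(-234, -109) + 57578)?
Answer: 1/57907 ≈ 1.7269e-5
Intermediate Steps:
s(r, c) = 2 - 3*c (s(r, c) = 2 + c*(-3) = 2 - 3*c)
1/(s(-234, -109) + 57578) = 1/((2 - 3*(-109)) + 57578) = 1/((2 + 327) + 57578) = 1/(329 + 57578) = 1/57907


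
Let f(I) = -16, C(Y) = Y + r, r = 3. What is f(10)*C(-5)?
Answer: 32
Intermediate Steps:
C(Y) = 3 + Y (C(Y) = Y + 3 = 3 + Y)
f(10)*C(-5) = -16*(3 - 5) = -16*(-2) = 32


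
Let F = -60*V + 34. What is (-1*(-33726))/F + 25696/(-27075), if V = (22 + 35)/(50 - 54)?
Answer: 127183958/3438525 ≈ 36.988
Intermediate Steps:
V = -57/4 (V = 57/(-4) = 57*(-1/4) = -57/4 ≈ -14.250)
F = 889 (F = -60*(-57/4) + 34 = 855 + 34 = 889)
(-1*(-33726))/F + 25696/(-27075) = -1*(-33726)/889 + 25696/(-27075) = 33726*(1/889) + 25696*(-1/27075) = 4818/127 - 25696/27075 = 127183958/3438525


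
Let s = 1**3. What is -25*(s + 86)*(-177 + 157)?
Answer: 43500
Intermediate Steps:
s = 1
-25*(s + 86)*(-177 + 157) = -25*(1 + 86)*(-177 + 157) = -2175*(-20) = -25*(-1740) = 43500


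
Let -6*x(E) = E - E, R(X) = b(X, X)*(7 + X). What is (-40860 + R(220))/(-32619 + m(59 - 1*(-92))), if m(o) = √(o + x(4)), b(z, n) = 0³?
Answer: 133281234/106399901 + 4086*√151/106399901 ≈ 1.2531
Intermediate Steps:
b(z, n) = 0
R(X) = 0 (R(X) = 0*(7 + X) = 0)
x(E) = 0 (x(E) = -(E - E)/6 = -⅙*0 = 0)
m(o) = √o (m(o) = √(o + 0) = √o)
(-40860 + R(220))/(-32619 + m(59 - 1*(-92))) = (-40860 + 0)/(-32619 + √(59 - 1*(-92))) = -40860/(-32619 + √(59 + 92)) = -40860/(-32619 + √151)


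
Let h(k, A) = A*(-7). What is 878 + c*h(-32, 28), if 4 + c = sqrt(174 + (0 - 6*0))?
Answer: 1662 - 196*sqrt(174) ≈ -923.42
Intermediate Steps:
h(k, A) = -7*A
c = -4 + sqrt(174) (c = -4 + sqrt(174 + (0 - 6*0)) = -4 + sqrt(174 + (0 + 0)) = -4 + sqrt(174 + 0) = -4 + sqrt(174) ≈ 9.1909)
878 + c*h(-32, 28) = 878 + (-4 + sqrt(174))*(-7*28) = 878 + (-4 + sqrt(174))*(-196) = 878 + (784 - 196*sqrt(174)) = 1662 - 196*sqrt(174)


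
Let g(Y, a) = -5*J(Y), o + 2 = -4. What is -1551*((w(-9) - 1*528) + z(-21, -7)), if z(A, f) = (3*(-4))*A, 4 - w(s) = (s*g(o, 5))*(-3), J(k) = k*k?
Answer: -7115988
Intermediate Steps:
J(k) = k**2
o = -6 (o = -2 - 4 = -6)
g(Y, a) = -5*Y**2
w(s) = 4 - 540*s (w(s) = 4 - s*(-5*(-6)**2)*(-3) = 4 - s*(-5*36)*(-3) = 4 - s*(-180)*(-3) = 4 - (-180*s)*(-3) = 4 - 540*s)
z(A, f) = -12*A
-1551*((w(-9) - 1*528) + z(-21, -7)) = -1551*(((4 - 540*(-9)) - 1*528) - 12*(-21)) = -1551*(((4 + 4860) - 528) + 252) = -1551*((4864 - 528) + 252) = -1551*(4336 + 252) = -1551*4588 = -7115988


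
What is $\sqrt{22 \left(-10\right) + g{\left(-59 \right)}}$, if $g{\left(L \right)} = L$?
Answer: $3 i \sqrt{31} \approx 16.703 i$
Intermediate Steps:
$\sqrt{22 \left(-10\right) + g{\left(-59 \right)}} = \sqrt{22 \left(-10\right) - 59} = \sqrt{-220 - 59} = \sqrt{-279} = 3 i \sqrt{31}$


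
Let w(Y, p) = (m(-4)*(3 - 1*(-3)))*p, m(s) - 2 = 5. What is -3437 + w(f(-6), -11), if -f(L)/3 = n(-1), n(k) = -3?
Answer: -3899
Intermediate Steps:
f(L) = 9 (f(L) = -3*(-3) = 9)
m(s) = 7 (m(s) = 2 + 5 = 7)
w(Y, p) = 42*p (w(Y, p) = (7*(3 - 1*(-3)))*p = (7*(3 + 3))*p = (7*6)*p = 42*p)
-3437 + w(f(-6), -11) = -3437 + 42*(-11) = -3437 - 462 = -3899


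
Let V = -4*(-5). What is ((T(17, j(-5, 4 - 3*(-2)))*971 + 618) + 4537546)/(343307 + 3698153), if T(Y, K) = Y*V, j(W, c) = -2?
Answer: 1217076/1010365 ≈ 1.2046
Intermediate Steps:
V = 20
T(Y, K) = 20*Y (T(Y, K) = Y*20 = 20*Y)
((T(17, j(-5, 4 - 3*(-2)))*971 + 618) + 4537546)/(343307 + 3698153) = (((20*17)*971 + 618) + 4537546)/(343307 + 3698153) = ((340*971 + 618) + 4537546)/4041460 = ((330140 + 618) + 4537546)*(1/4041460) = (330758 + 4537546)*(1/4041460) = 4868304*(1/4041460) = 1217076/1010365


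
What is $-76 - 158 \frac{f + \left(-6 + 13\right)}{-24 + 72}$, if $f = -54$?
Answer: $\frac{1889}{24} \approx 78.708$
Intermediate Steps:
$-76 - 158 \frac{f + \left(-6 + 13\right)}{-24 + 72} = -76 - 158 \frac{-54 + \left(-6 + 13\right)}{-24 + 72} = -76 - 158 \frac{-54 + 7}{48} = -76 - 158 \left(\left(-47\right) \frac{1}{48}\right) = -76 - - \frac{3713}{24} = -76 + \frac{3713}{24} = \frac{1889}{24}$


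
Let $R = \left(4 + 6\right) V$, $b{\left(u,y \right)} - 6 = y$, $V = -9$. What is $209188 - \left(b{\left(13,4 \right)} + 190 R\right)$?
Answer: $226278$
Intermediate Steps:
$b{\left(u,y \right)} = 6 + y$
$R = -90$ ($R = \left(4 + 6\right) \left(-9\right) = 10 \left(-9\right) = -90$)
$209188 - \left(b{\left(13,4 \right)} + 190 R\right) = 209188 - \left(\left(6 + 4\right) + 190 \left(-90\right)\right) = 209188 - \left(10 - 17100\right) = 209188 - -17090 = 209188 + 17090 = 226278$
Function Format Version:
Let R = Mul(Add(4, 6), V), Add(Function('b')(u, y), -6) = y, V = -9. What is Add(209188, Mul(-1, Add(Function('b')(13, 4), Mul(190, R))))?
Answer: 226278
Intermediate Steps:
Function('b')(u, y) = Add(6, y)
R = -90 (R = Mul(Add(4, 6), -9) = Mul(10, -9) = -90)
Add(209188, Mul(-1, Add(Function('b')(13, 4), Mul(190, R)))) = Add(209188, Mul(-1, Add(Add(6, 4), Mul(190, -90)))) = Add(209188, Mul(-1, Add(10, -17100))) = Add(209188, Mul(-1, -17090)) = Add(209188, 17090) = 226278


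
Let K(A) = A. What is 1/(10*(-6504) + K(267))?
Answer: -1/64773 ≈ -1.5439e-5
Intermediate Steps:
1/(10*(-6504) + K(267)) = 1/(10*(-6504) + 267) = 1/(-65040 + 267) = 1/(-64773) = -1/64773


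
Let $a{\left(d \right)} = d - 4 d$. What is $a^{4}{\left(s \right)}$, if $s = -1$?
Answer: $81$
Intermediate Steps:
$a{\left(d \right)} = - 3 d$
$a^{4}{\left(s \right)} = \left(\left(-3\right) \left(-1\right)\right)^{4} = 3^{4} = 81$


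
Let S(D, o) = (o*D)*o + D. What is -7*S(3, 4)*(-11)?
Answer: 3927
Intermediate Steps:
S(D, o) = D + D*o² (S(D, o) = (D*o)*o + D = D*o² + D = D + D*o²)
-7*S(3, 4)*(-11) = -21*(1 + 4²)*(-11) = -21*(1 + 16)*(-11) = -21*17*(-11) = -7*51*(-11) = -357*(-11) = 3927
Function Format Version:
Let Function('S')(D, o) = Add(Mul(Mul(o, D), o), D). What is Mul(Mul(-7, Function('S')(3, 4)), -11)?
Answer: 3927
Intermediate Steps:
Function('S')(D, o) = Add(D, Mul(D, Pow(o, 2))) (Function('S')(D, o) = Add(Mul(Mul(D, o), o), D) = Add(Mul(D, Pow(o, 2)), D) = Add(D, Mul(D, Pow(o, 2))))
Mul(Mul(-7, Function('S')(3, 4)), -11) = Mul(Mul(-7, Mul(3, Add(1, Pow(4, 2)))), -11) = Mul(Mul(-7, Mul(3, Add(1, 16))), -11) = Mul(Mul(-7, Mul(3, 17)), -11) = Mul(Mul(-7, 51), -11) = Mul(-357, -11) = 3927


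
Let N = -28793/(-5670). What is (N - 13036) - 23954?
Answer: -209704507/5670 ≈ -36985.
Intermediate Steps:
N = 28793/5670 (N = -28793*(-1/5670) = 28793/5670 ≈ 5.0781)
(N - 13036) - 23954 = (28793/5670 - 13036) - 23954 = -73885327/5670 - 23954 = -209704507/5670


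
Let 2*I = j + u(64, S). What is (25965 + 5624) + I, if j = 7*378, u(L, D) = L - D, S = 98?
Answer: 32895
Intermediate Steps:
j = 2646
I = 1306 (I = (2646 + (64 - 1*98))/2 = (2646 + (64 - 98))/2 = (2646 - 34)/2 = (½)*2612 = 1306)
(25965 + 5624) + I = (25965 + 5624) + 1306 = 31589 + 1306 = 32895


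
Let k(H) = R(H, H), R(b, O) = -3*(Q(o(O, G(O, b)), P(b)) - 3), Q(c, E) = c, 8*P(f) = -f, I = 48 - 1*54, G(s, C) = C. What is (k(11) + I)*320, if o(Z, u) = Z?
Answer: -9600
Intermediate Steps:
I = -6 (I = 48 - 54 = -6)
P(f) = -f/8 (P(f) = (-f)/8 = -f/8)
R(b, O) = 9 - 3*O (R(b, O) = -3*(O - 3) = -3*(-3 + O) = 9 - 3*O)
k(H) = 9 - 3*H
(k(11) + I)*320 = ((9 - 3*11) - 6)*320 = ((9 - 33) - 6)*320 = (-24 - 6)*320 = -30*320 = -9600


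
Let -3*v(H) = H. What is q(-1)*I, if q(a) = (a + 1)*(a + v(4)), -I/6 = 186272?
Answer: 0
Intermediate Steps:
I = -1117632 (I = -6*186272 = -1117632)
v(H) = -H/3
q(a) = (1 + a)*(-4/3 + a) (q(a) = (a + 1)*(a - ⅓*4) = (1 + a)*(a - 4/3) = (1 + a)*(-4/3 + a))
q(-1)*I = (-4/3 + (-1)² - ⅓*(-1))*(-1117632) = (-4/3 + 1 + ⅓)*(-1117632) = 0*(-1117632) = 0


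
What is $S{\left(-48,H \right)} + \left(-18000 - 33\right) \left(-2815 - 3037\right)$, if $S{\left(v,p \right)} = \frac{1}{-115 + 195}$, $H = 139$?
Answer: $\frac{8442329281}{80} \approx 1.0553 \cdot 10^{8}$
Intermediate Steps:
$S{\left(v,p \right)} = \frac{1}{80}$
$S{\left(-48,H \right)} + \left(-18000 - 33\right) \left(-2815 - 3037\right) = \frac{1}{80} + \left(-18000 - 33\right) \left(-2815 - 3037\right) = \frac{1}{80} - -105529116 = \frac{1}{80} + 105529116 = \frac{8442329281}{80}$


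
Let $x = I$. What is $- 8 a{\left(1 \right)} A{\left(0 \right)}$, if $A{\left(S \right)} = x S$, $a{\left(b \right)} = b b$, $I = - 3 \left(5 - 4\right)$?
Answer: $0$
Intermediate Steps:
$I = -3$ ($I = \left(-3\right) 1 = -3$)
$x = -3$
$a{\left(b \right)} = b^{2}$
$A{\left(S \right)} = - 3 S$
$- 8 a{\left(1 \right)} A{\left(0 \right)} = - 8 \cdot 1^{2} \left(\left(-3\right) 0\right) = \left(-8\right) 1 \cdot 0 = \left(-8\right) 0 = 0$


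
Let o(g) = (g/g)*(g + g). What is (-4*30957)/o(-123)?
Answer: 20638/41 ≈ 503.37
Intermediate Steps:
o(g) = 2*g (o(g) = 1*(2*g) = 2*g)
(-4*30957)/o(-123) = (-4*30957)/((2*(-123))) = -123828/(-246) = -123828*(-1/246) = 20638/41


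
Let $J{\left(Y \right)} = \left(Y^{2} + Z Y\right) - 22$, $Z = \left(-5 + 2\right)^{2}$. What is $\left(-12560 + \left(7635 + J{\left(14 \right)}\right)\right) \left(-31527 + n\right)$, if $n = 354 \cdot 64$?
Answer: $41028375$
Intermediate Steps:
$Z = 9$ ($Z = \left(-3\right)^{2} = 9$)
$J{\left(Y \right)} = -22 + Y^{2} + 9 Y$ ($J{\left(Y \right)} = \left(Y^{2} + 9 Y\right) - 22 = -22 + Y^{2} + 9 Y$)
$n = 22656$
$\left(-12560 + \left(7635 + J{\left(14 \right)}\right)\right) \left(-31527 + n\right) = \left(-12560 + \left(7635 + \left(-22 + 14^{2} + 9 \cdot 14\right)\right)\right) \left(-31527 + 22656\right) = \left(-12560 + \left(7635 + \left(-22 + 196 + 126\right)\right)\right) \left(-8871\right) = \left(-12560 + \left(7635 + 300\right)\right) \left(-8871\right) = \left(-12560 + 7935\right) \left(-8871\right) = \left(-4625\right) \left(-8871\right) = 41028375$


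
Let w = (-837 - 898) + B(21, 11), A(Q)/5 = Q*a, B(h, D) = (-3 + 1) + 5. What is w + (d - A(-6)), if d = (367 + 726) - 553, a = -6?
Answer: -1372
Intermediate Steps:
B(h, D) = 3 (B(h, D) = -2 + 5 = 3)
d = 540 (d = 1093 - 553 = 540)
A(Q) = -30*Q (A(Q) = 5*(Q*(-6)) = 5*(-6*Q) = -30*Q)
w = -1732 (w = (-837 - 898) + 3 = -1735 + 3 = -1732)
w + (d - A(-6)) = -1732 + (540 - (-30)*(-6)) = -1732 + (540 - 1*180) = -1732 + (540 - 180) = -1732 + 360 = -1372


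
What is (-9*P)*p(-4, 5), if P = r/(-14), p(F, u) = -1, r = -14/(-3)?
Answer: -3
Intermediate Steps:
r = 14/3 (r = -14*(-⅓) = 14/3 ≈ 4.6667)
P = -⅓ (P = (14/3)/(-14) = (14/3)*(-1/14) = -⅓ ≈ -0.33333)
(-9*P)*p(-4, 5) = -9*(-⅓)*(-1) = 3*(-1) = -3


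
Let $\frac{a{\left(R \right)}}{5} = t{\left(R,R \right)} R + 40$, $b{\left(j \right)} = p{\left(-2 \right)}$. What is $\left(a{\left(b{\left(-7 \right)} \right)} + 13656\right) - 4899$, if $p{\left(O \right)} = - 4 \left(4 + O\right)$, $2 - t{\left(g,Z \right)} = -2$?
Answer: $8797$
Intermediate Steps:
$t{\left(g,Z \right)} = 4$ ($t{\left(g,Z \right)} = 2 - -2 = 2 + 2 = 4$)
$p{\left(O \right)} = -16 - 4 O$
$b{\left(j \right)} = -8$ ($b{\left(j \right)} = -16 - -8 = -16 + 8 = -8$)
$a{\left(R \right)} = 200 + 20 R$ ($a{\left(R \right)} = 5 \left(4 R + 40\right) = 5 \left(40 + 4 R\right) = 200 + 20 R$)
$\left(a{\left(b{\left(-7 \right)} \right)} + 13656\right) - 4899 = \left(\left(200 + 20 \left(-8\right)\right) + 13656\right) - 4899 = \left(\left(200 - 160\right) + 13656\right) - 4899 = \left(40 + 13656\right) - 4899 = 13696 - 4899 = 8797$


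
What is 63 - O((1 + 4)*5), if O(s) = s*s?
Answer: -562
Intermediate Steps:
O(s) = s**2
63 - O((1 + 4)*5) = 63 - ((1 + 4)*5)**2 = 63 - (5*5)**2 = 63 - 1*25**2 = 63 - 1*625 = 63 - 625 = -562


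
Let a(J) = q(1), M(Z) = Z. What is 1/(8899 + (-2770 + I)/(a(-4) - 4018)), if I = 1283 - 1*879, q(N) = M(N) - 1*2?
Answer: 4019/35767447 ≈ 0.00011236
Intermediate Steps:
q(N) = -2 + N (q(N) = N - 1*2 = N - 2 = -2 + N)
a(J) = -1 (a(J) = -2 + 1 = -1)
I = 404 (I = 1283 - 879 = 404)
1/(8899 + (-2770 + I)/(a(-4) - 4018)) = 1/(8899 + (-2770 + 404)/(-1 - 4018)) = 1/(8899 - 2366/(-4019)) = 1/(8899 - 2366*(-1/4019)) = 1/(8899 + 2366/4019) = 1/(35767447/4019) = 4019/35767447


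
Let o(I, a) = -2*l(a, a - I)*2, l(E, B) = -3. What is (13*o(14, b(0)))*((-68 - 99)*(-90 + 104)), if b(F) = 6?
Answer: -364728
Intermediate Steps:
o(I, a) = 12 (o(I, a) = -2*(-3)*2 = 6*2 = 12)
(13*o(14, b(0)))*((-68 - 99)*(-90 + 104)) = (13*12)*((-68 - 99)*(-90 + 104)) = 156*(-167*14) = 156*(-2338) = -364728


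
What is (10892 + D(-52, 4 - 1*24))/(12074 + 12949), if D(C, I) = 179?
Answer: 11071/25023 ≈ 0.44243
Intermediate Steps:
(10892 + D(-52, 4 - 1*24))/(12074 + 12949) = (10892 + 179)/(12074 + 12949) = 11071/25023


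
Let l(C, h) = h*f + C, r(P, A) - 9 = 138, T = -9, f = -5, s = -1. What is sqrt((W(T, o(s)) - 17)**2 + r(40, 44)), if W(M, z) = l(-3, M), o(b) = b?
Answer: 2*sqrt(193) ≈ 27.785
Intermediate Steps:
r(P, A) = 147 (r(P, A) = 9 + 138 = 147)
l(C, h) = C - 5*h (l(C, h) = h*(-5) + C = -5*h + C = C - 5*h)
W(M, z) = -3 - 5*M
sqrt((W(T, o(s)) - 17)**2 + r(40, 44)) = sqrt(((-3 - 5*(-9)) - 17)**2 + 147) = sqrt(((-3 + 45) - 17)**2 + 147) = sqrt((42 - 17)**2 + 147) = sqrt(25**2 + 147) = sqrt(625 + 147) = sqrt(772) = 2*sqrt(193)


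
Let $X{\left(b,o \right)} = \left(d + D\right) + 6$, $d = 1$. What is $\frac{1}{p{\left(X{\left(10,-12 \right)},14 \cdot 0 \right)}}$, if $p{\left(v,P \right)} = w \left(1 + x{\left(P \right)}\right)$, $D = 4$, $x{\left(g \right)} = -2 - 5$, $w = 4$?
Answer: $- \frac{1}{24} \approx -0.041667$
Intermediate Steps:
$x{\left(g \right)} = -7$
$X{\left(b,o \right)} = 11$ ($X{\left(b,o \right)} = \left(1 + 4\right) + 6 = 5 + 6 = 11$)
$p{\left(v,P \right)} = -24$ ($p{\left(v,P \right)} = 4 \left(1 - 7\right) = 4 \left(-6\right) = -24$)
$\frac{1}{p{\left(X{\left(10,-12 \right)},14 \cdot 0 \right)}} = \frac{1}{-24} = - \frac{1}{24}$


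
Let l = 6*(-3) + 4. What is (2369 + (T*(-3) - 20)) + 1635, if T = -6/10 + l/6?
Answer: 19964/5 ≈ 3992.8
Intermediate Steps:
l = -14 (l = -18 + 4 = -14)
T = -44/15 (T = -6/10 - 14/6 = -6*⅒ - 14*⅙ = -⅗ - 7/3 = -44/15 ≈ -2.9333)
(2369 + (T*(-3) - 20)) + 1635 = (2369 + (-44/15*(-3) - 20)) + 1635 = (2369 + (44/5 - 20)) + 1635 = (2369 - 56/5) + 1635 = 11789/5 + 1635 = 19964/5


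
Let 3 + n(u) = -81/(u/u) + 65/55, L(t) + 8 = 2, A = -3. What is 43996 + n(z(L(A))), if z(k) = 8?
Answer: 483045/11 ≈ 43913.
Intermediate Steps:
L(t) = -6 (L(t) = -8 + 2 = -6)
n(u) = -911/11 (n(u) = -3 + (-81/(u/u) + 65/55) = -3 + (-81/1 + 65*(1/55)) = -3 + (-81*1 + 13/11) = -3 + (-81 + 13/11) = -3 - 878/11 = -911/11)
43996 + n(z(L(A))) = 43996 - 911/11 = 483045/11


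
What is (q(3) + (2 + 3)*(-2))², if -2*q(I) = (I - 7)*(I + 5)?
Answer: 36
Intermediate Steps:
q(I) = -(-7 + I)*(5 + I)/2 (q(I) = -(I - 7)*(I + 5)/2 = -(-7 + I)*(5 + I)/2)
(q(3) + (2 + 3)*(-2))² = ((35/2 + 3 - ½*3²) + (2 + 3)*(-2))² = ((35/2 + 3 - ½*9) + 5*(-2))² = ((35/2 + 3 - 9/2) - 10)² = (16 - 10)² = 6² = 36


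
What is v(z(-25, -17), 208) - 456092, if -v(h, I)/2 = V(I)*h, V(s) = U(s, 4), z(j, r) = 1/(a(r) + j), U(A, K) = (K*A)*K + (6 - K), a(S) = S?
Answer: -3191534/7 ≈ -4.5593e+5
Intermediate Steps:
U(A, K) = 6 - K + A*K² (U(A, K) = (A*K)*K + (6 - K) = A*K² + (6 - K) = 6 - K + A*K²)
z(j, r) = 1/(j + r) (z(j, r) = 1/(r + j) = 1/(j + r))
V(s) = 2 + 16*s (V(s) = 6 - 1*4 + s*4² = 6 - 4 + s*16 = 6 - 4 + 16*s = 2 + 16*s)
v(h, I) = -2*h*(2 + 16*I) (v(h, I) = -2*(2 + 16*I)*h = -2*h*(2 + 16*I))
v(z(-25, -17), 208) - 456092 = -4*(1 + 8*208)/(-25 - 17) - 456092 = -4*(1 + 1664)/(-42) - 456092 = -4*(-1/42)*1665 - 456092 = 1110/7 - 456092 = -3191534/7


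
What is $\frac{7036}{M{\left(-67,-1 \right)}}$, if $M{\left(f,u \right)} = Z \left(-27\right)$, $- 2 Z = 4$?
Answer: $\frac{3518}{27} \approx 130.3$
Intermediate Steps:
$Z = -2$ ($Z = \left(- \frac{1}{2}\right) 4 = -2$)
$M{\left(f,u \right)} = 54$ ($M{\left(f,u \right)} = \left(-2\right) \left(-27\right) = 54$)
$\frac{7036}{M{\left(-67,-1 \right)}} = \frac{7036}{54} = 7036 \cdot \frac{1}{54} = \frac{3518}{27}$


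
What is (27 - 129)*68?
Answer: -6936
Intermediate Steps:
(27 - 129)*68 = -102*68 = -6936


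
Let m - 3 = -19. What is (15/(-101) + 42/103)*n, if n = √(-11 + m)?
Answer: 8091*I*√3/10403 ≈ 1.3471*I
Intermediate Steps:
m = -16 (m = 3 - 19 = -16)
n = 3*I*√3 (n = √(-11 - 16) = √(-27) = 3*I*√3 ≈ 5.1962*I)
(15/(-101) + 42/103)*n = (15/(-101) + 42/103)*(3*I*√3) = (15*(-1/101) + 42*(1/103))*(3*I*√3) = (-15/101 + 42/103)*(3*I*√3) = 2697*(3*I*√3)/10403 = 8091*I*√3/10403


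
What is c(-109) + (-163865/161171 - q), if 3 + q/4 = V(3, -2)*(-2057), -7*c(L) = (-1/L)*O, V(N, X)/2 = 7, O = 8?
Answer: 14166909665129/122973473 ≈ 1.1520e+5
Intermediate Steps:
V(N, X) = 14 (V(N, X) = 2*7 = 14)
c(L) = 8/(7*L) (c(L) = -(-1/L)*8/7 = -(-8)/(7*L) = 8/(7*L))
q = -115204 (q = -12 + 4*(14*(-2057)) = -12 + 4*(-28798) = -12 - 115192 = -115204)
c(-109) + (-163865/161171 - q) = (8/7)/(-109) + (-163865/161171 - 1*(-115204)) = (8/7)*(-1/109) + (-163865*1/161171 + 115204) = -8/763 + (-163865/161171 + 115204) = -8/763 + 18567380019/161171 = 14166909665129/122973473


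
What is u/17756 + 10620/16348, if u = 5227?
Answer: 68504929/72568772 ≈ 0.94400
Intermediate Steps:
u/17756 + 10620/16348 = 5227/17756 + 10620/16348 = 5227*(1/17756) + 10620*(1/16348) = 5227/17756 + 2655/4087 = 68504929/72568772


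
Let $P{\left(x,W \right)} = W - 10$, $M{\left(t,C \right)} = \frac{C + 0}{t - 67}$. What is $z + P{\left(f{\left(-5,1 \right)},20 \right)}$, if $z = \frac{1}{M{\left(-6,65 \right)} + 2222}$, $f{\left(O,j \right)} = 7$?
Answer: $\frac{1621483}{162141} \approx 10.0$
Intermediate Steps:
$M{\left(t,C \right)} = \frac{C}{-67 + t}$
$P{\left(x,W \right)} = -10 + W$
$z = \frac{73}{162141}$ ($z = \frac{1}{\frac{65}{-67 - 6} + 2222} = \frac{1}{\frac{65}{-73} + 2222} = \frac{1}{65 \left(- \frac{1}{73}\right) + 2222} = \frac{1}{- \frac{65}{73} + 2222} = \frac{1}{\frac{162141}{73}} = \frac{73}{162141} \approx 0.00045023$)
$z + P{\left(f{\left(-5,1 \right)},20 \right)} = \frac{73}{162141} + \left(-10 + 20\right) = \frac{73}{162141} + 10 = \frac{1621483}{162141}$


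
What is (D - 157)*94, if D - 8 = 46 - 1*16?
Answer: -11186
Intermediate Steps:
D = 38 (D = 8 + (46 - 1*16) = 8 + (46 - 16) = 8 + 30 = 38)
(D - 157)*94 = (38 - 157)*94 = -119*94 = -11186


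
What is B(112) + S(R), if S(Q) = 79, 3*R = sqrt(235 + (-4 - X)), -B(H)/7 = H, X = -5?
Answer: -705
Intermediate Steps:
B(H) = -7*H
R = 2*sqrt(59)/3 (R = sqrt(235 + (-4 - 1*(-5)))/3 = sqrt(235 + (-4 + 5))/3 = sqrt(235 + 1)/3 = sqrt(236)/3 = (2*sqrt(59))/3 = 2*sqrt(59)/3 ≈ 5.1208)
B(112) + S(R) = -7*112 + 79 = -784 + 79 = -705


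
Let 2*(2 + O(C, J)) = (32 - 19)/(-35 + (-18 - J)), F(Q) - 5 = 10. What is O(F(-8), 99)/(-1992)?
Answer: 207/201856 ≈ 0.0010255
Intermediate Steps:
F(Q) = 15 (F(Q) = 5 + 10 = 15)
O(C, J) = -2 + 13/(2*(-53 - J)) (O(C, J) = -2 + ((32 - 19)/(-35 + (-18 - J)))/2 = -2 + (13/(-53 - J))/2 = -2 + 13/(2*(-53 - J)))
O(F(-8), 99)/(-1992) = ((-225 - 4*99)/(2*(53 + 99)))/(-1992) = ((½)*(-225 - 396)/152)*(-1/1992) = ((½)*(1/152)*(-621))*(-1/1992) = -621/304*(-1/1992) = 207/201856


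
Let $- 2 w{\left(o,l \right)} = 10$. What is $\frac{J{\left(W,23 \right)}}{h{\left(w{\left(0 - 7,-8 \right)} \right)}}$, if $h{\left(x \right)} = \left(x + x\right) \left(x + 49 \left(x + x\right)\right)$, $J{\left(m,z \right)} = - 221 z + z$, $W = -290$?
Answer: $- \frac{46}{45} \approx -1.0222$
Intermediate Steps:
$w{\left(o,l \right)} = -5$ ($w{\left(o,l \right)} = \left(- \frac{1}{2}\right) 10 = -5$)
$J{\left(m,z \right)} = - 220 z$
$h{\left(x \right)} = 198 x^{2}$ ($h{\left(x \right)} = 2 x \left(x + 49 \cdot 2 x\right) = 2 x \left(x + 98 x\right) = 2 x 99 x = 198 x^{2}$)
$\frac{J{\left(W,23 \right)}}{h{\left(w{\left(0 - 7,-8 \right)} \right)}} = \frac{\left(-220\right) 23}{198 \left(-5\right)^{2}} = - \frac{5060}{198 \cdot 25} = - \frac{5060}{4950} = \left(-5060\right) \frac{1}{4950} = - \frac{46}{45}$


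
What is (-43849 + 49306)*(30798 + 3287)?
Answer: 186001845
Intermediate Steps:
(-43849 + 49306)*(30798 + 3287) = 5457*34085 = 186001845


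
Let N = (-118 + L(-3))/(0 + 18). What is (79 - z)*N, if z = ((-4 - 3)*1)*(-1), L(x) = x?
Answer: -484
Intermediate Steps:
z = 7 (z = -7*1*(-1) = -7*(-1) = 7)
N = -121/18 (N = (-118 - 3)/(0 + 18) = -121/18 ≈ -6.7222)
(79 - z)*N = (79 - 1*7)*(-121/18) = (79 - 7)*(-121/18) = 72*(-121/18) = -484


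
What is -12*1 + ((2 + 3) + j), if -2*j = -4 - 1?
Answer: -9/2 ≈ -4.5000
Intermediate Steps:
j = 5/2 (j = -(-4 - 1)/2 = -½*(-5) = 5/2 ≈ 2.5000)
-12*1 + ((2 + 3) + j) = -12*1 + ((2 + 3) + 5/2) = -12 + (5 + 5/2) = -12 + 15/2 = -9/2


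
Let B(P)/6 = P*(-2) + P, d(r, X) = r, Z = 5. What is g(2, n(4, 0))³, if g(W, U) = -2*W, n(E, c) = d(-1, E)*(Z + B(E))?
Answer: -64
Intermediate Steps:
B(P) = -6*P (B(P) = 6*(P*(-2) + P) = 6*(-2*P + P) = 6*(-P) = -6*P)
n(E, c) = -5 + 6*E (n(E, c) = -(5 - 6*E) = -5 + 6*E)
g(2, n(4, 0))³ = (-2*2)³ = (-4)³ = -64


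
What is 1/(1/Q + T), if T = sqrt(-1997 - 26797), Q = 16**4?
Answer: 65536/123669288321025 - 4294967296*I*sqrt(28794)/123669288321025 ≈ 5.2993e-10 - 0.0058932*I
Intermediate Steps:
Q = 65536
T = I*sqrt(28794) (T = sqrt(-28794) = I*sqrt(28794) ≈ 169.69*I)
1/(1/Q + T) = 1/(1/65536 + I*sqrt(28794))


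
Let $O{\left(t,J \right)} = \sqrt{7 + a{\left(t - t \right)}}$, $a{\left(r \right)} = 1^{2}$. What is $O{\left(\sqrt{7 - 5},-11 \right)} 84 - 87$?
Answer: $-87 + 168 \sqrt{2} \approx 150.59$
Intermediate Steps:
$a{\left(r \right)} = 1$
$O{\left(t,J \right)} = 2 \sqrt{2}$ ($O{\left(t,J \right)} = \sqrt{7 + 1} = \sqrt{8} = 2 \sqrt{2}$)
$O{\left(\sqrt{7 - 5},-11 \right)} 84 - 87 = 2 \sqrt{2} \cdot 84 - 87 = 168 \sqrt{2} - 87 = -87 + 168 \sqrt{2}$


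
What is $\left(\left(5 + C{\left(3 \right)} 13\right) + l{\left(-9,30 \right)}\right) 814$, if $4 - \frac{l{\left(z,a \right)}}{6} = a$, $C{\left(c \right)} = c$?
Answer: $-91168$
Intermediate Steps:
$l{\left(z,a \right)} = 24 - 6 a$
$\left(\left(5 + C{\left(3 \right)} 13\right) + l{\left(-9,30 \right)}\right) 814 = \left(\left(5 + 3 \cdot 13\right) + \left(24 - 180\right)\right) 814 = \left(\left(5 + 39\right) + \left(24 - 180\right)\right) 814 = \left(44 - 156\right) 814 = \left(-112\right) 814 = -91168$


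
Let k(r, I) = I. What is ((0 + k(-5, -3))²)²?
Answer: 81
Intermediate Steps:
((0 + k(-5, -3))²)² = ((0 - 3)²)² = ((-3)²)² = 9² = 81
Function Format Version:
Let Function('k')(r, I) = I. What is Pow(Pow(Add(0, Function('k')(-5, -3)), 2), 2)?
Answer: 81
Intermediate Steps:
Pow(Pow(Add(0, Function('k')(-5, -3)), 2), 2) = Pow(Pow(Add(0, -3), 2), 2) = Pow(Pow(-3, 2), 2) = Pow(9, 2) = 81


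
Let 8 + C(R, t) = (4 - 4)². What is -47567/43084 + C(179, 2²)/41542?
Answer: -988186493/894897764 ≈ -1.1042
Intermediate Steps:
C(R, t) = -8 (C(R, t) = -8 + (4 - 4)² = -8 + 0² = -8 + 0 = -8)
-47567/43084 + C(179, 2²)/41542 = -47567/43084 - 8/41542 = -47567*1/43084 - 8*1/41542 = -47567/43084 - 4/20771 = -988186493/894897764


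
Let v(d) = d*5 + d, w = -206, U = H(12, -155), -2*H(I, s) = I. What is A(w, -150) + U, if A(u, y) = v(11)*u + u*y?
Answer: 17298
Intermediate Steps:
H(I, s) = -I/2
U = -6 (U = -1/2*12 = -6)
v(d) = 6*d (v(d) = 5*d + d = 6*d)
A(u, y) = 66*u + u*y (A(u, y) = (6*11)*u + u*y = 66*u + u*y)
A(w, -150) + U = -206*(66 - 150) - 6 = -206*(-84) - 6 = 17304 - 6 = 17298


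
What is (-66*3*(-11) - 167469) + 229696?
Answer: 64405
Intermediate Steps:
(-66*3*(-11) - 167469) + 229696 = (-198*(-11) - 167469) + 229696 = (2178 - 167469) + 229696 = -165291 + 229696 = 64405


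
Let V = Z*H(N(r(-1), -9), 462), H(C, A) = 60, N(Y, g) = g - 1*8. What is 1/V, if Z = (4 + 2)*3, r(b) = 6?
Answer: 1/1080 ≈ 0.00092593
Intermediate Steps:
N(Y, g) = -8 + g (N(Y, g) = g - 8 = -8 + g)
Z = 18 (Z = 6*3 = 18)
V = 1080 (V = 18*60 = 1080)
1/V = 1/1080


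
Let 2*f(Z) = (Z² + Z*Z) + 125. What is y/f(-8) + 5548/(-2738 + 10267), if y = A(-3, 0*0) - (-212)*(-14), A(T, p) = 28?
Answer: -42866876/1904837 ≈ -22.504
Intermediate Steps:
f(Z) = 125/2 + Z² (f(Z) = ((Z² + Z*Z) + 125)/2 = ((Z² + Z²) + 125)/2 = (2*Z² + 125)/2 = (125 + 2*Z²)/2 = 125/2 + Z²)
y = -2940 (y = 28 - (-212)*(-14) = 28 - 1*2968 = 28 - 2968 = -2940)
y/f(-8) + 5548/(-2738 + 10267) = -2940/(125/2 + (-8)²) + 5548/(-2738 + 10267) = -2940/(125/2 + 64) + 5548/7529 = -2940/253/2 + 5548*(1/7529) = -2940*2/253 + 5548/7529 = -5880/253 + 5548/7529 = -42866876/1904837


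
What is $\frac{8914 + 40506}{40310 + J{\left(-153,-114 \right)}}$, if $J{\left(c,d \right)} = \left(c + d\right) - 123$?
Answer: $\frac{2471}{1996} \approx 1.238$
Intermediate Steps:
$J{\left(c,d \right)} = -123 + c + d$ ($J{\left(c,d \right)} = \left(c + d\right) - 123 = -123 + c + d$)
$\frac{8914 + 40506}{40310 + J{\left(-153,-114 \right)}} = \frac{8914 + 40506}{40310 - 390} = \frac{49420}{40310 - 390} = \frac{49420}{39920} = 49420 \cdot \frac{1}{39920} = \frac{2471}{1996}$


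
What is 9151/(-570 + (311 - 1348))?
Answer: -9151/1607 ≈ -5.6945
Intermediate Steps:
9151/(-570 + (311 - 1348)) = 9151/(-570 - 1037) = 9151/(-1607) = 9151*(-1/1607) = -9151/1607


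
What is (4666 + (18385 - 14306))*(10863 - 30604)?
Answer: -172635045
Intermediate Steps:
(4666 + (18385 - 14306))*(10863 - 30604) = (4666 + 4079)*(-19741) = 8745*(-19741) = -172635045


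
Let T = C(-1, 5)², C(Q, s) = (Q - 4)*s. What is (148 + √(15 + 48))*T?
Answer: 92500 + 1875*√7 ≈ 97461.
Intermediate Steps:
C(Q, s) = s*(-4 + Q) (C(Q, s) = (-4 + Q)*s = s*(-4 + Q))
T = 625 (T = (5*(-4 - 1))² = (5*(-5))² = (-25)² = 625)
(148 + √(15 + 48))*T = (148 + √(15 + 48))*625 = (148 + √63)*625 = (148 + 3*√7)*625 = 92500 + 1875*√7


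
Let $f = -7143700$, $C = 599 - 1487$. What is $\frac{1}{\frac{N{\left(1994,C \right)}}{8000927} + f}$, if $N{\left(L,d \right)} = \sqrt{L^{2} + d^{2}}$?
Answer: $- \frac{22865138074859428865}{163341686865373301982662271} - \frac{8000927 \sqrt{1191145}}{1633416868653733019826622710} \approx -1.3998 \cdot 10^{-7}$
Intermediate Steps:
$C = -888$ ($C = 599 - 1487 = -888$)
$\frac{1}{\frac{N{\left(1994,C \right)}}{8000927} + f} = \frac{1}{\frac{\sqrt{1994^{2} + \left(-888\right)^{2}}}{8000927} - 7143700} = \frac{1}{\sqrt{3976036 + 788544} \cdot \frac{1}{8000927} - 7143700} = \frac{1}{\sqrt{4764580} \cdot \frac{1}{8000927} - 7143700} = \frac{1}{2 \sqrt{1191145} \cdot \frac{1}{8000927} - 7143700} = \frac{1}{\frac{2 \sqrt{1191145}}{8000927} - 7143700} = \frac{1}{-7143700 + \frac{2 \sqrt{1191145}}{8000927}}$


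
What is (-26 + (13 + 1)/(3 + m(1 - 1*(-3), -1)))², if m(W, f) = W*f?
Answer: 1600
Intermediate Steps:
(-26 + (13 + 1)/(3 + m(1 - 1*(-3), -1)))² = (-26 + (13 + 1)/(3 + (1 - 1*(-3))*(-1)))² = (-26 + 14/(3 + (1 + 3)*(-1)))² = (-26 + 14/(3 + 4*(-1)))² = (-26 + 14/(3 - 4))² = (-26 + 14/(-1))² = (-26 + 14*(-1))² = (-26 - 14)² = (-40)² = 1600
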